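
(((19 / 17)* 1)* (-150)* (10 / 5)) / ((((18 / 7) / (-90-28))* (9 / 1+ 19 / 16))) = 12555200 / 8313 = 1510.31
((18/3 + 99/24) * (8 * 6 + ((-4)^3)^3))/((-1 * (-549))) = -294858/61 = -4833.74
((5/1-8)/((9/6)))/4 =-1/2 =-0.50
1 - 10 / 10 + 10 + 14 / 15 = 164 / 15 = 10.93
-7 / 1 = -7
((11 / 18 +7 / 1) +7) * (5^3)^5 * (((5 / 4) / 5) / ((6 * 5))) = 1605224609375 / 432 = 3715797706.89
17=17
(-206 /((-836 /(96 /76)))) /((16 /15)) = 4635 /15884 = 0.29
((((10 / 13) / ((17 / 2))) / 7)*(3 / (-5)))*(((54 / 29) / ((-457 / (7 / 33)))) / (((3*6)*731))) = 12 / 23551389433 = 0.00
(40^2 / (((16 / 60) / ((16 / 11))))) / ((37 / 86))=20285.01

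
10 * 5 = 50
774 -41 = 733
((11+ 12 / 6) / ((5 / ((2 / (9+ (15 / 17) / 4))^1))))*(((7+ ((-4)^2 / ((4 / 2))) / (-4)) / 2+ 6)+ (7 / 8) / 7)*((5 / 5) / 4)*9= 45747 / 4180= 10.94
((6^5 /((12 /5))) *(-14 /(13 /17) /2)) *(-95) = 36628200 /13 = 2817553.85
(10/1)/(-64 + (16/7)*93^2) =35/68968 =0.00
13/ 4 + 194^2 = 150557/ 4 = 37639.25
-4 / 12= -1 / 3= -0.33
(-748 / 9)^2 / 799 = 32912 / 3807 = 8.65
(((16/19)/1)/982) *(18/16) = 9/9329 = 0.00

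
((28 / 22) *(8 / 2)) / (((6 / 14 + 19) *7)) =7 / 187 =0.04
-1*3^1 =-3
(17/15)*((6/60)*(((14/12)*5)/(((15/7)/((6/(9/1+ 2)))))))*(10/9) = 833/4455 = 0.19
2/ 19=0.11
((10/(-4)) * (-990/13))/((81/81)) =2475/13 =190.38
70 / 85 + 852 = 14498 / 17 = 852.82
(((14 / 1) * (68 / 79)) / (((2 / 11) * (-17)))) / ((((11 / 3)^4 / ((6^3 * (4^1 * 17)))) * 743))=-33312384 / 78125707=-0.43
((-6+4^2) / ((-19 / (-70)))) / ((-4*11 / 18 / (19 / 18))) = -175 / 11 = -15.91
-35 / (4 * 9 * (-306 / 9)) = 35 / 1224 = 0.03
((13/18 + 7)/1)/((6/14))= 973/54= 18.02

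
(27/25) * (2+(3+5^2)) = 162/5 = 32.40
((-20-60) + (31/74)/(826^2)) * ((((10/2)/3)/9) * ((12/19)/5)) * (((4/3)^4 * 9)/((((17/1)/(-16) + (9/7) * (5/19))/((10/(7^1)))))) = 27573411082240/262583982171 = 105.01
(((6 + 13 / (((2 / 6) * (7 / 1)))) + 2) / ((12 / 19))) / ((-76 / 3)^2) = 15 / 448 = 0.03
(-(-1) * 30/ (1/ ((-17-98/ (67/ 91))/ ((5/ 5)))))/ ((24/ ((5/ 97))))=-251425/ 25996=-9.67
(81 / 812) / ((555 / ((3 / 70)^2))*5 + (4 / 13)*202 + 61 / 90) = 0.00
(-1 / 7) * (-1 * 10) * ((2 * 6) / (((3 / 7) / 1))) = 40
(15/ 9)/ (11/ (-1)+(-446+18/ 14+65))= -7/ 1641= -0.00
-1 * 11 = -11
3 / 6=1 / 2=0.50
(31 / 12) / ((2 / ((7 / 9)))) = 217 / 216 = 1.00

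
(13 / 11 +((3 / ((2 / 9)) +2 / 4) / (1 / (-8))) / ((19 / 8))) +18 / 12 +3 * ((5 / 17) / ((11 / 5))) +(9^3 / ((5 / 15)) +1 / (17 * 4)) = 30455459 / 14212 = 2142.94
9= 9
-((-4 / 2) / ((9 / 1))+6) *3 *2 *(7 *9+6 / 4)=-2236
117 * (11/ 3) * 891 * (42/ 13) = 1234926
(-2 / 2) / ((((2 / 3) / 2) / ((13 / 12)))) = -3.25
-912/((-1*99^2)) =304/3267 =0.09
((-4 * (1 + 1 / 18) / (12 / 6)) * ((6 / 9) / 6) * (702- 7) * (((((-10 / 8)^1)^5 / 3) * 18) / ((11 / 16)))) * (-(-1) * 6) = 41265625 / 1584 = 26051.53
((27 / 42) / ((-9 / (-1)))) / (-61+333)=1 / 3808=0.00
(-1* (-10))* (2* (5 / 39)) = 100 / 39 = 2.56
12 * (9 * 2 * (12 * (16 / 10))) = 4147.20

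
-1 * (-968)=968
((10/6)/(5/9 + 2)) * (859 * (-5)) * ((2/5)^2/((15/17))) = -58412/115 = -507.93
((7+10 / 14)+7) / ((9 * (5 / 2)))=206 / 315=0.65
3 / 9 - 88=-263 / 3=-87.67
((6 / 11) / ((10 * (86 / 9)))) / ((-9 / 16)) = -24 / 2365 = -0.01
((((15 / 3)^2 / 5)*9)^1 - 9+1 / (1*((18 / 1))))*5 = 3245 / 18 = 180.28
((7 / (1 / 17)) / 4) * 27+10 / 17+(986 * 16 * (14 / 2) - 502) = 7529901 / 68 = 110733.84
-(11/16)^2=-121/256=-0.47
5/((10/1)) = 1/2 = 0.50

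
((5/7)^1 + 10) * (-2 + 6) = 300/7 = 42.86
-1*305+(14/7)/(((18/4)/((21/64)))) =-14633/48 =-304.85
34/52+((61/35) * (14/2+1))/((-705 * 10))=2091031/3207750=0.65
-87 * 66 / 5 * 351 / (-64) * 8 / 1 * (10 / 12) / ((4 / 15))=5038605 / 32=157456.41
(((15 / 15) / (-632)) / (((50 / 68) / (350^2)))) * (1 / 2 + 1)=-62475 / 158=-395.41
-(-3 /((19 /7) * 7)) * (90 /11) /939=90 /65417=0.00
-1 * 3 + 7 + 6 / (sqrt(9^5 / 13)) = 2 * sqrt(13) / 81 + 4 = 4.09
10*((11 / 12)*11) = 605 / 6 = 100.83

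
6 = 6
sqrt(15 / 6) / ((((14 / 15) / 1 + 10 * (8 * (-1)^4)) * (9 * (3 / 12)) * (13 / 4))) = 20 * sqrt(10) / 23673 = 0.00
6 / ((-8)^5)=-3 / 16384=-0.00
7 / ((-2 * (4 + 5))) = -7 / 18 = -0.39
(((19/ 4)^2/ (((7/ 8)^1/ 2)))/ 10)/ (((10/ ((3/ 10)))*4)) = 1083/ 28000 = 0.04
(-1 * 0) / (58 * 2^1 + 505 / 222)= 0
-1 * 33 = -33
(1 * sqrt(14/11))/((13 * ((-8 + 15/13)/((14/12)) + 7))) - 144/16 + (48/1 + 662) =7 * sqrt(154)/1133 + 701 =701.08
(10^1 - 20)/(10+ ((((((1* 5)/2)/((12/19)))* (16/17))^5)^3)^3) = -69287983856763271149522242454082024744645002217406657498059992391482682477251/349874300244293722772960205400280344621823786642608726571924744645002217406657498059992391482682477251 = -0.00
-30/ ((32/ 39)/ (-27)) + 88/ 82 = 648299/ 656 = 988.26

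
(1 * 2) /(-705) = -2 /705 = -0.00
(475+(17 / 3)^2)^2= 257161.68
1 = 1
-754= -754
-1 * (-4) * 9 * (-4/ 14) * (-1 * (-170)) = -12240/ 7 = -1748.57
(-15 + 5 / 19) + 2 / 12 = -1661 / 114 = -14.57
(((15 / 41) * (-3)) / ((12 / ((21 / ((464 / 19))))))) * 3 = -17955 / 76096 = -0.24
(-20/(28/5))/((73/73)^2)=-3.57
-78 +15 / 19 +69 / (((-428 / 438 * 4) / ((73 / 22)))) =-48585501 / 357808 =-135.79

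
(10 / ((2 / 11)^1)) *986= 54230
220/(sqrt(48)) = 31.75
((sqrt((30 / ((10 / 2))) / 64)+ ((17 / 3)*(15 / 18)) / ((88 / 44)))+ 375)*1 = sqrt(6) / 8+ 13585 / 36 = 377.67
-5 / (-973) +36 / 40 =8807 / 9730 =0.91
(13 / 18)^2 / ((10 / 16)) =338 / 405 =0.83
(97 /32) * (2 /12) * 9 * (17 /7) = 4947 /448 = 11.04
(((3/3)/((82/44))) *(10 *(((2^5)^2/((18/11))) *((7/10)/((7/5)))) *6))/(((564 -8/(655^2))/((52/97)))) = 531579136000/55518176301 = 9.57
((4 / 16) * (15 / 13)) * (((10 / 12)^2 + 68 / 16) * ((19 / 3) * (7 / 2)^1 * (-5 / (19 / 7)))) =-109025 / 1872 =-58.24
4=4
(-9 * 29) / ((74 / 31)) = -8091 / 74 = -109.34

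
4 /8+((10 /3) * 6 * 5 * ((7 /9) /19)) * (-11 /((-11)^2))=481 /3762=0.13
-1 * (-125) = 125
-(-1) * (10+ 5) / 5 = 3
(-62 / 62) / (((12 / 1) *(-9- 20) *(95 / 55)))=0.00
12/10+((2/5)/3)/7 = 128/105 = 1.22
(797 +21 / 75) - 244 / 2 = 16882 / 25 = 675.28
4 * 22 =88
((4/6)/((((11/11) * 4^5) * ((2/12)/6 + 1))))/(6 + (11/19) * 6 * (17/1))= 19/1951232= 0.00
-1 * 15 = -15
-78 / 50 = -39 / 25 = -1.56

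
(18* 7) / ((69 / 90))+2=3826 / 23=166.35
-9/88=-0.10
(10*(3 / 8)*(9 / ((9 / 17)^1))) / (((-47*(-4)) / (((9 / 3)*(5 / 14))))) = 3825 / 10528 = 0.36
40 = 40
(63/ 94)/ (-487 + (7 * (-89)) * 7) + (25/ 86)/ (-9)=-1906927/ 58786848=-0.03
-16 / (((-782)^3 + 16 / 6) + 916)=12 / 358658137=0.00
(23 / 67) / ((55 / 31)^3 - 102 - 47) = -685193 / 286256428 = -0.00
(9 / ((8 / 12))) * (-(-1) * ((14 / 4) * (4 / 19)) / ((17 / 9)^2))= 15309 / 5491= 2.79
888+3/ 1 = 891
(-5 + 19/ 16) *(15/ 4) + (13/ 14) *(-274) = -120389/ 448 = -268.73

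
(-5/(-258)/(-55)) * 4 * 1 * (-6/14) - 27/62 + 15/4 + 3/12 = 731855/205282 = 3.57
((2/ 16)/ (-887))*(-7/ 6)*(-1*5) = -35/ 42576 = -0.00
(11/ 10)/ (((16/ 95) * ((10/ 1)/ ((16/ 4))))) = 209/ 80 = 2.61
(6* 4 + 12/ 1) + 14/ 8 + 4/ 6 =461/ 12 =38.42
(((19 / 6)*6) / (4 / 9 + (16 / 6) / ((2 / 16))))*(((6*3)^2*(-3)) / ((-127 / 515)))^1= 21399795 / 6223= 3438.82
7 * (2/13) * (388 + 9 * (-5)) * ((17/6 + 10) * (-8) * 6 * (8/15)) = -23664256/195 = -121355.16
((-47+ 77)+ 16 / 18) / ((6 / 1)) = 139 / 27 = 5.15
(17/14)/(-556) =-17/7784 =-0.00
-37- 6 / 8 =-37.75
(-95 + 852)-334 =423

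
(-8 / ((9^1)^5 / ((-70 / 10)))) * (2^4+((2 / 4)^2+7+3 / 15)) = 6566 / 295245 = 0.02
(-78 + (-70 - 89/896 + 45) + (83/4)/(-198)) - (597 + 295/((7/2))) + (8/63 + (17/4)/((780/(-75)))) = -301653613/384384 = -784.77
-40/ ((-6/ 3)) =20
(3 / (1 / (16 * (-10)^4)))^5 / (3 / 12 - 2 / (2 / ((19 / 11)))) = -224227491840000000000000000000 / 13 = -17248268603076923076923080000.00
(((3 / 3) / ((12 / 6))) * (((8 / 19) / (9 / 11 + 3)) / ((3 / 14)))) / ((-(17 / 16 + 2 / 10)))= -3520 / 17271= -0.20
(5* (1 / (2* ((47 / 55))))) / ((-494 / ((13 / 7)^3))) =-46475 / 1225196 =-0.04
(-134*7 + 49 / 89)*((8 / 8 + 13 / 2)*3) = -21092.61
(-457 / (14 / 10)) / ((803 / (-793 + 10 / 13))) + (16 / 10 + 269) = 216533844 / 365365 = 592.65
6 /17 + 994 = 16904 /17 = 994.35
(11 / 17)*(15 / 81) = 55 / 459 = 0.12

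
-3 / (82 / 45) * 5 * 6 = -2025 / 41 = -49.39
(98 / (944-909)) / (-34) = -7 / 85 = -0.08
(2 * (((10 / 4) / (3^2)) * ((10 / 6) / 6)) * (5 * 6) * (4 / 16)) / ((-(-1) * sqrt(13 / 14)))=1.20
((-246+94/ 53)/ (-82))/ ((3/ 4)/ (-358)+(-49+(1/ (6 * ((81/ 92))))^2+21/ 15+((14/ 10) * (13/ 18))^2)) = -13681511582400/ 213805172472569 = -0.06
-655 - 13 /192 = -125773 /192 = -655.07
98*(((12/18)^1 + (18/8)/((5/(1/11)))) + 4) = 152243/330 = 461.34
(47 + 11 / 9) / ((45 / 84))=12152 / 135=90.01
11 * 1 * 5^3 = 1375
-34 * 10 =-340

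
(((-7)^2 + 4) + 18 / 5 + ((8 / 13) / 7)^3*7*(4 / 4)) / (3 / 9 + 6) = 91405077 / 10227035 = 8.94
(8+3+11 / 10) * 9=1089 / 10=108.90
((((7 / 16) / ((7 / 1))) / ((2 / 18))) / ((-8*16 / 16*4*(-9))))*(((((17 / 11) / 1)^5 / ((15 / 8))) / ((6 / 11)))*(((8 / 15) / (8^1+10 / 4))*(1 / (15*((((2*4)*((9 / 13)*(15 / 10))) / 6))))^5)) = 527182965101 / 2382333819368580000000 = 0.00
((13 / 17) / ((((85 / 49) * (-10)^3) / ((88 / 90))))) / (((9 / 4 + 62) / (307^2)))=-1320805486 / 2088928125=-0.63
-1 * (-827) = 827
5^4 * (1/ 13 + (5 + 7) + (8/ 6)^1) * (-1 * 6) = -653750/ 13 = -50288.46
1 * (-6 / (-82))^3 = 27 / 68921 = 0.00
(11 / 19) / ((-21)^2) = 11 / 8379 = 0.00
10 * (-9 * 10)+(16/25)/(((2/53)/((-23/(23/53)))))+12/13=-584336/325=-1797.96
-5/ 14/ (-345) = 1/ 966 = 0.00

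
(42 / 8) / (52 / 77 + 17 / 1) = 1617 / 5444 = 0.30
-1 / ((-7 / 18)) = 18 / 7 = 2.57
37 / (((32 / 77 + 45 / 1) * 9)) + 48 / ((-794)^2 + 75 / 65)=23369140019 / 257942731059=0.09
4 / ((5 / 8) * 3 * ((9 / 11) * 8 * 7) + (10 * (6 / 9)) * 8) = 132 / 4595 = 0.03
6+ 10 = 16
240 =240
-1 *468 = -468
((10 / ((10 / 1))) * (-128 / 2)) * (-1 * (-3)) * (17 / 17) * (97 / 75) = -6208 / 25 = -248.32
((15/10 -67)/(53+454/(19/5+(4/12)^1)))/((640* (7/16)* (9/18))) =-4061/1413440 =-0.00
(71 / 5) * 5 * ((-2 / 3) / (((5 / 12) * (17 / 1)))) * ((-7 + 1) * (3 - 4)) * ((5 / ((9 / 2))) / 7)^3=-227200 / 1416933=-0.16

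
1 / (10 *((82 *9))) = 1 / 7380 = 0.00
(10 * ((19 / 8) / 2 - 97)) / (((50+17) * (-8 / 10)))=38325 / 2144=17.88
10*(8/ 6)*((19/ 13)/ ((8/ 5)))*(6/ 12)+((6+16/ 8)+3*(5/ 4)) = 2783/ 156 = 17.84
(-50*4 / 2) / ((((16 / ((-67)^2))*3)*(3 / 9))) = -112225 / 4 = -28056.25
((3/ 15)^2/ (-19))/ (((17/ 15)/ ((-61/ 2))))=183/ 3230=0.06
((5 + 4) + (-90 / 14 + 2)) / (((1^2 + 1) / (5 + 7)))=192 / 7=27.43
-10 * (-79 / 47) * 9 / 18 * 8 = 3160 / 47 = 67.23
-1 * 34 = -34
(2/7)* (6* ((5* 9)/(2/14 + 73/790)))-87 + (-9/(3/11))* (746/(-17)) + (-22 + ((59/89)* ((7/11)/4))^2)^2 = 11299591126690031165877/5201120916784198912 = 2172.53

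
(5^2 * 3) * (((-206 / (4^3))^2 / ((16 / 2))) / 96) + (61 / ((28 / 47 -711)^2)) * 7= 295926811255217 / 292244768948224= 1.01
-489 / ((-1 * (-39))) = -163 / 13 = -12.54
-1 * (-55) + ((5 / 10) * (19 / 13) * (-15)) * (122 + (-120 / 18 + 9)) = -34005 / 26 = -1307.88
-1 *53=-53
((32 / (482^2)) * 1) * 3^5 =1944 / 58081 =0.03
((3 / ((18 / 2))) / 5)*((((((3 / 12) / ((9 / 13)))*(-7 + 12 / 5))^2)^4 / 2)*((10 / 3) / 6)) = 63880676485490517601 / 59507787110400000000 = 1.07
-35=-35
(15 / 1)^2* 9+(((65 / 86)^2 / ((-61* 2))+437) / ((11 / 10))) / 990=221132809591 / 109179752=2025.40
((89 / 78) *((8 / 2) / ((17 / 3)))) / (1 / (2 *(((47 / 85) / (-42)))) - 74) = -8366 / 1163123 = -0.01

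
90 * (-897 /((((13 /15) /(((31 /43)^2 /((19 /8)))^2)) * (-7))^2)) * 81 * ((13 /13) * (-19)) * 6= 46453.24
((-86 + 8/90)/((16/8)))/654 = -1933/29430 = -0.07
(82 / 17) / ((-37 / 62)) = -5084 / 629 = -8.08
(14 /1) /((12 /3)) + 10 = 13.50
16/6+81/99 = 115/33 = 3.48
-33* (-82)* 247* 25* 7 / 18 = 19494475 / 3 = 6498158.33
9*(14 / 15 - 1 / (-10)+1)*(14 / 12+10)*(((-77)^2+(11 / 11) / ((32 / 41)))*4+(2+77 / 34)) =13187330811 / 2720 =4848283.39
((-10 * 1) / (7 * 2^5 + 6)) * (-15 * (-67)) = -1005 / 23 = -43.70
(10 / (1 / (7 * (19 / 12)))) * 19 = 12635 / 6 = 2105.83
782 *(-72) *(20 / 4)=-281520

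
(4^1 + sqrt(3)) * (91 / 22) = 91 * sqrt(3) / 22 + 182 / 11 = 23.71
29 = 29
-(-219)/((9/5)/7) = 851.67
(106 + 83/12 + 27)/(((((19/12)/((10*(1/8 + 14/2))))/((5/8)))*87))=41975/928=45.23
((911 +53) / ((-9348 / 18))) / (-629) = 1446 / 489991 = 0.00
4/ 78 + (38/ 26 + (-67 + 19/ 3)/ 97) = 1119/ 1261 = 0.89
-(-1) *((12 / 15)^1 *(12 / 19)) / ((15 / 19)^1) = 0.64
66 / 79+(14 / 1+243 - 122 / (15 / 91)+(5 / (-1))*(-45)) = -304898 / 1185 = -257.30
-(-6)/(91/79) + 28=3022/91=33.21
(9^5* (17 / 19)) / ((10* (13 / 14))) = 7026831 / 1235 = 5689.74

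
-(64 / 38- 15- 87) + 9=2077 / 19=109.32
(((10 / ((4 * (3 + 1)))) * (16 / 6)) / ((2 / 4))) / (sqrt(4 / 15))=5 * sqrt(15) / 3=6.45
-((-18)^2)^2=-104976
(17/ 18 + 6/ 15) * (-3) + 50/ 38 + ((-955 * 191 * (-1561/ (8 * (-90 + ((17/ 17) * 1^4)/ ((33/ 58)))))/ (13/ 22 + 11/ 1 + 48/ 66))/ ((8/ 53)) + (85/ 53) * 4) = -11820542897634397/ 54492072960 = -216922.25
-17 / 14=-1.21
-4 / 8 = -1 / 2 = -0.50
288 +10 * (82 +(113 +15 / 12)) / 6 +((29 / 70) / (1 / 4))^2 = 9082093 / 14700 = 617.83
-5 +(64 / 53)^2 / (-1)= -18141 / 2809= -6.46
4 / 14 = 2 / 7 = 0.29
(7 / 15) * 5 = 7 / 3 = 2.33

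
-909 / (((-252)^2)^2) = -101 / 448084224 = -0.00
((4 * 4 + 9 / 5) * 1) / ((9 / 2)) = 178 / 45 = 3.96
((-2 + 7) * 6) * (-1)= -30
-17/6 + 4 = 7/6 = 1.17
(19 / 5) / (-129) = -19 / 645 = -0.03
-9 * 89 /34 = -801 /34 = -23.56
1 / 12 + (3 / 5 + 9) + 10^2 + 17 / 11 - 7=68791 / 660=104.23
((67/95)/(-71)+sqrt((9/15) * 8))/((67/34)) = -34/6745+68 * sqrt(30)/335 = 1.11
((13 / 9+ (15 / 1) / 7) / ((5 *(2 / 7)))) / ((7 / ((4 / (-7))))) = -452 / 2205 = -0.20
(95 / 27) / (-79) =-95 / 2133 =-0.04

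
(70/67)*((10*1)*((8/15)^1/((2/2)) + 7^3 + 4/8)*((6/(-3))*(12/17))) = -5779760/1139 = -5074.42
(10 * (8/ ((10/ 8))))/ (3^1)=64/ 3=21.33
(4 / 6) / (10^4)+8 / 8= 15001 / 15000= 1.00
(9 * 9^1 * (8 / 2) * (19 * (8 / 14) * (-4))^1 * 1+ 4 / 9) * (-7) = 886436 / 9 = 98492.89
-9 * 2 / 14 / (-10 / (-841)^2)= 6365529 / 70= 90936.13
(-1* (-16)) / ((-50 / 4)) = -32 / 25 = -1.28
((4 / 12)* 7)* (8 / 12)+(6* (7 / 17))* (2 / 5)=1946 / 765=2.54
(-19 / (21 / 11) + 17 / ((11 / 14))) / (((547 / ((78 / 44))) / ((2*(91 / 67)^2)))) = 41507921 / 297113443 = 0.14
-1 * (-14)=14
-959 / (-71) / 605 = 959 / 42955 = 0.02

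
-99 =-99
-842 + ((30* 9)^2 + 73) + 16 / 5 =360671 / 5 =72134.20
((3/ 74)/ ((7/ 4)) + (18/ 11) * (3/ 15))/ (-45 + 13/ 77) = -1248/ 159655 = -0.01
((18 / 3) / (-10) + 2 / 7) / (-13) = 11 / 455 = 0.02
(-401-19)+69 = -351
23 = 23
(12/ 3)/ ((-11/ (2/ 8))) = -0.09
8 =8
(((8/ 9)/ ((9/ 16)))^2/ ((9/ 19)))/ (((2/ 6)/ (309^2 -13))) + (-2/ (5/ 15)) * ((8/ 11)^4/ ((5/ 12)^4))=271935623372275712/ 180111751875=1509816.10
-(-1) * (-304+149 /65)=-19611 /65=-301.71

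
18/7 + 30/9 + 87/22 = 4555/462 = 9.86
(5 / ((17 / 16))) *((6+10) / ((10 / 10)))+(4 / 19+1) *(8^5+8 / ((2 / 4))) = 12842864 / 323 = 39761.19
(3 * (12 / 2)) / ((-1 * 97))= -18 / 97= -0.19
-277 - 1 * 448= -725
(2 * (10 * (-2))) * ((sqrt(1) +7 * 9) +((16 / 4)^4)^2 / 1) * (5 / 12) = -3280000 / 3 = -1093333.33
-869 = -869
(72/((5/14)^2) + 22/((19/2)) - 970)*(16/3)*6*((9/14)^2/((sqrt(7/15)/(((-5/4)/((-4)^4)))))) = 7756641*sqrt(105)/2085440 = 38.11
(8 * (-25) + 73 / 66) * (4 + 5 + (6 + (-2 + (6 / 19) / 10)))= -8125613 / 3135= -2591.90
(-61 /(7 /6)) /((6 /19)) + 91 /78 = -6905 /42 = -164.40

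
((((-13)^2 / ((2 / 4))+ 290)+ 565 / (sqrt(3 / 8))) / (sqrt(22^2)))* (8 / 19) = 2512 / 209+ 4520* sqrt(6) / 627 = 29.68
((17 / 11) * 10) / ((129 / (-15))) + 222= 104156 / 473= 220.20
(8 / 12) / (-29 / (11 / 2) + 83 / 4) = 88 / 2043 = 0.04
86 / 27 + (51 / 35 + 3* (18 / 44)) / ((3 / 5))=31847 / 4158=7.66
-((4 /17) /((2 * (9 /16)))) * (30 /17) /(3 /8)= -2560 /2601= -0.98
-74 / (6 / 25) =-925 / 3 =-308.33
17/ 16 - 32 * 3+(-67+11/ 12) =-7729/ 48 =-161.02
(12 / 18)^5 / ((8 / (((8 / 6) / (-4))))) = -4 / 729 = -0.01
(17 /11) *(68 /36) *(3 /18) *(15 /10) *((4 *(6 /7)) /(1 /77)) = 578 /3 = 192.67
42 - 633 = -591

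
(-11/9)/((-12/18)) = 11/6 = 1.83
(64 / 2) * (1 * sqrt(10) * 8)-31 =-31 + 256 * sqrt(10) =778.54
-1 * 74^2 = -5476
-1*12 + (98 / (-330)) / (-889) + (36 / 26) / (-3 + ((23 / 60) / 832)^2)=-177470175464633 / 14241815568255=-12.46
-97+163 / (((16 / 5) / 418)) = 169559 / 8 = 21194.88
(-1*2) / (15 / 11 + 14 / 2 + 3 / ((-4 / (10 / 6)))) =-88 / 313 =-0.28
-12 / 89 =-0.13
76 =76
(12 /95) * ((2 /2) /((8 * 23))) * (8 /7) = 12 /15295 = 0.00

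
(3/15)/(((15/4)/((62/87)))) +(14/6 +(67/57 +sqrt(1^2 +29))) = 439712/123975 +sqrt(30) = 9.02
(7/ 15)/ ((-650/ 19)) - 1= -9883/ 9750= -1.01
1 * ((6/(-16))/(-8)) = 3/64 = 0.05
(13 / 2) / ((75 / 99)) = 429 / 50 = 8.58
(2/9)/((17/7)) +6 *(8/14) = 3770/1071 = 3.52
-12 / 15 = -4 / 5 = -0.80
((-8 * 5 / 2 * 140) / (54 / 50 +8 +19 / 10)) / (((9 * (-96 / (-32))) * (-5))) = 28000 / 14823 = 1.89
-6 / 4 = -3 / 2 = -1.50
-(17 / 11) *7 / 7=-17 / 11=-1.55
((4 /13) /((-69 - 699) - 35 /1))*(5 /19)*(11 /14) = -10 /126217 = -0.00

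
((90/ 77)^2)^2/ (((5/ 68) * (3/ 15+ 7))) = 123930000/ 35153041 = 3.53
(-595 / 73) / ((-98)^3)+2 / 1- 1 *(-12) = 137414117 / 9815288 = 14.00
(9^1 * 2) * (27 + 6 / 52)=6345 / 13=488.08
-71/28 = -2.54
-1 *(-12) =12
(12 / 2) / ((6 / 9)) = 9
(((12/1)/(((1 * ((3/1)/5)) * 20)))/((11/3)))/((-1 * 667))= -3/7337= -0.00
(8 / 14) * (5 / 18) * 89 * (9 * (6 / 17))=5340 / 119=44.87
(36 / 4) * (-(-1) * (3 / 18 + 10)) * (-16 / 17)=-1464 / 17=-86.12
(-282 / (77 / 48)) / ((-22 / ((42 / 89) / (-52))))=-10152 / 139997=-0.07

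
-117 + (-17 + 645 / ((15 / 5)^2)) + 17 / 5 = -884 / 15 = -58.93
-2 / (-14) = 1 / 7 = 0.14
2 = 2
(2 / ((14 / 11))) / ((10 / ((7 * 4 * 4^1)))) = 88 / 5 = 17.60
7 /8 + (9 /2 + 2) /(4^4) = 461 /512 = 0.90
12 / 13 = 0.92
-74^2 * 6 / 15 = -10952 / 5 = -2190.40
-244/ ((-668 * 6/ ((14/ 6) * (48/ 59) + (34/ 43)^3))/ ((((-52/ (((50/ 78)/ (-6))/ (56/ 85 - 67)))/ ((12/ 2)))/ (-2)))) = 130492470587544/ 332937550175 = 391.94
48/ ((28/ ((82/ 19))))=7.40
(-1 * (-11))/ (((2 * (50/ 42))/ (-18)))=-2079/ 25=-83.16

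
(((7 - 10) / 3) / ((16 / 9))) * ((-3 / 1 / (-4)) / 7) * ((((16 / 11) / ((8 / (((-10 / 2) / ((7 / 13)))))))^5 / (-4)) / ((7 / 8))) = -31327846875 / 132632423693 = -0.24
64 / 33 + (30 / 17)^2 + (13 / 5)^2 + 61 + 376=107008378 / 238425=448.81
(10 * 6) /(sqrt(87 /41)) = 20 * sqrt(3567) /29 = 41.19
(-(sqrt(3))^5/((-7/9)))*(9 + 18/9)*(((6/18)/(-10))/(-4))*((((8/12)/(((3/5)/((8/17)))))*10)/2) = 4.80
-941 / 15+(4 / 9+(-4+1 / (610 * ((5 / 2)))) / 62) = -53059621 / 850950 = -62.35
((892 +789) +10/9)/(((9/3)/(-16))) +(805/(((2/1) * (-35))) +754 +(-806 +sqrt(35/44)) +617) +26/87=-13181743/1566 +sqrt(385)/22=-8416.57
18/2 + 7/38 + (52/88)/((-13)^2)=24963/2717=9.19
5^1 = 5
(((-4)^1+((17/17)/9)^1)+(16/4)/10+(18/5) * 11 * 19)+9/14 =472219/630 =749.55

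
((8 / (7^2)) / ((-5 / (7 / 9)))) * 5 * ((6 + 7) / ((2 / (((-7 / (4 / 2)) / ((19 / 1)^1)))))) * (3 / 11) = 26 / 627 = 0.04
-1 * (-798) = 798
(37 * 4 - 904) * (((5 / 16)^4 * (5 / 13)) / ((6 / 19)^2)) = -27.81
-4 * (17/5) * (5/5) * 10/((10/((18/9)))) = -136/5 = -27.20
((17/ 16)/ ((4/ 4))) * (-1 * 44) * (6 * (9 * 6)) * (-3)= 45441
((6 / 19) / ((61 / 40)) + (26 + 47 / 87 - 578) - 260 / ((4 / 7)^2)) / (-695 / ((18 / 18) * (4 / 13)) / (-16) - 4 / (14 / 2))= -9.58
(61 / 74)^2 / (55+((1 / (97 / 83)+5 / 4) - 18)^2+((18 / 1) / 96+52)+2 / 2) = 35010889 / 18590632573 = 0.00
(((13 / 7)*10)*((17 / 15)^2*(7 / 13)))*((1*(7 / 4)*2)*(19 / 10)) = 38437 / 450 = 85.42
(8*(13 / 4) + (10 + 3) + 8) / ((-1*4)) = -11.75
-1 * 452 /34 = -226 /17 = -13.29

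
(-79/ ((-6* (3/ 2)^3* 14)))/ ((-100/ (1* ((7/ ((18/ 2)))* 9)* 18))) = -79/ 225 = -0.35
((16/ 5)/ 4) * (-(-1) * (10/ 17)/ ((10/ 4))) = 16/ 85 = 0.19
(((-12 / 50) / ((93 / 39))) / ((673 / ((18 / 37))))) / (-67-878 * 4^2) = 468 / 90798383875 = 0.00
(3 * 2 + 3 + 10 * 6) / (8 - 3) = 13.80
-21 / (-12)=7 / 4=1.75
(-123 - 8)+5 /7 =-912 /7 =-130.29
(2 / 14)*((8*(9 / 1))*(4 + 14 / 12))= 372 / 7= 53.14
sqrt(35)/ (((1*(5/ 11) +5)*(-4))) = -11*sqrt(35)/ 240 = -0.27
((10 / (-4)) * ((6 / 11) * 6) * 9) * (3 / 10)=-243 / 11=-22.09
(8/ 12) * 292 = 584/ 3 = 194.67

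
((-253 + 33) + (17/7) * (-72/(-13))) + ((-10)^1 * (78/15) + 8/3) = -255.88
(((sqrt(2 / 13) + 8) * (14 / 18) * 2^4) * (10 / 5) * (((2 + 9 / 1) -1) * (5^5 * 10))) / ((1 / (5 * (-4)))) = -11200000000 / 9 -1400000000 * sqrt(26) / 117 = -1305458353.15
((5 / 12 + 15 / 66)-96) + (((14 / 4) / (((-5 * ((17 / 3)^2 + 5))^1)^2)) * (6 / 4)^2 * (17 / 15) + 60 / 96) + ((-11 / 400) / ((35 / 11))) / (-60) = -94.73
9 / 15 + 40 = 203 / 5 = 40.60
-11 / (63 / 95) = -1045 / 63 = -16.59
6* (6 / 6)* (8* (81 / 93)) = 1296 / 31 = 41.81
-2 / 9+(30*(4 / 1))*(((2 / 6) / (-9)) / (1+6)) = -6 / 7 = -0.86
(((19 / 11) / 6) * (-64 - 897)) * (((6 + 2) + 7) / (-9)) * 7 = 639065 / 198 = 3227.60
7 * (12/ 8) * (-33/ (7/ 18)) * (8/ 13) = -7128/ 13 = -548.31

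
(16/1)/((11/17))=272/11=24.73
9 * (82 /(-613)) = -1.20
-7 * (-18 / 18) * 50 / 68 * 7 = 1225 / 34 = 36.03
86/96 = 43/48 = 0.90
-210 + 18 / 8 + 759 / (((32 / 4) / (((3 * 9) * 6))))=15162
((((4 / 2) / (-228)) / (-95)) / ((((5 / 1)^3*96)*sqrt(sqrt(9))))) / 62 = sqrt(3) / 24172560000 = 0.00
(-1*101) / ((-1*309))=101 / 309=0.33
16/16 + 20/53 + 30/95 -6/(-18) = 6122/3021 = 2.03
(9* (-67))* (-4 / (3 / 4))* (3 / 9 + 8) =26800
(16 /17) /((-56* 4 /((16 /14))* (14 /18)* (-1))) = 36 /5831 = 0.01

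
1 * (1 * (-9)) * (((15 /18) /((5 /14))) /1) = -21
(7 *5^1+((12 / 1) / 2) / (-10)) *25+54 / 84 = 12049 / 14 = 860.64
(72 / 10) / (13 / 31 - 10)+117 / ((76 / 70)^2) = 23469569 / 238260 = 98.50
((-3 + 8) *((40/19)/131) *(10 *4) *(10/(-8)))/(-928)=0.00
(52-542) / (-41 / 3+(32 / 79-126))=3318 / 943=3.52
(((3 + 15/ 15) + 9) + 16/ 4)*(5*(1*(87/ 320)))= 23.11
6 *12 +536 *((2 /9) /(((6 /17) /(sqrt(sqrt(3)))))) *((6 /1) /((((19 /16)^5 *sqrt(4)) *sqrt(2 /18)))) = 72 +9554624512 *3^(1 /4) /7428297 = 1764.80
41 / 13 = 3.15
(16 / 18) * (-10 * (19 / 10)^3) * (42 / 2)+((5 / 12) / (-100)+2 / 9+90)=-4284463 / 3600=-1190.13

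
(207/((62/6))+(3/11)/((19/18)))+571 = 591.29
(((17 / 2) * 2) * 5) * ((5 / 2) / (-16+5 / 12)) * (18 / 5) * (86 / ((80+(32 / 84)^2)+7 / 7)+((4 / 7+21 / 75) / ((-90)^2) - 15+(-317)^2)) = -1019324255602393 / 206658375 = -4932412.03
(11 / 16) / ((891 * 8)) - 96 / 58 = -497635 / 300672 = -1.66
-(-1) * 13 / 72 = 13 / 72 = 0.18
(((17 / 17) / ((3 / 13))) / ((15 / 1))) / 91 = 1 / 315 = 0.00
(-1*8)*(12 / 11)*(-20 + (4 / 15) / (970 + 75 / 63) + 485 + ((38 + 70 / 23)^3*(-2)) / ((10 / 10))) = 16415270880719904 / 13648028075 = 1202757.70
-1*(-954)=954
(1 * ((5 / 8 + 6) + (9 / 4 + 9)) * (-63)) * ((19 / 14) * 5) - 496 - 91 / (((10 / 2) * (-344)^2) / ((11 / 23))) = -110741159541 / 13608640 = -8137.56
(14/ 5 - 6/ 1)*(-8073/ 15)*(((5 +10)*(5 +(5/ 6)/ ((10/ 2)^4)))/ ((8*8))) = 10093941/ 5000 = 2018.79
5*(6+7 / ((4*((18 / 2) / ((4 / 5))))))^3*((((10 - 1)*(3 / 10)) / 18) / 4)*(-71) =-1509029243 / 486000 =-3105.00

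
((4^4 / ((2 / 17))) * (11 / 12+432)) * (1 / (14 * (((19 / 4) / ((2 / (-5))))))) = -5666.33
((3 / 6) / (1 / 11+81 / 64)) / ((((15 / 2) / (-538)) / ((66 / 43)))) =-8332544 / 205325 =-40.58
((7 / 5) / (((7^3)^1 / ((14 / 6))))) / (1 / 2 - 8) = -2 / 1575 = -0.00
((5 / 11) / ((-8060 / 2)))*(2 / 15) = -1 / 66495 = -0.00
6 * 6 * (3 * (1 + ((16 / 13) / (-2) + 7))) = 10368 / 13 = 797.54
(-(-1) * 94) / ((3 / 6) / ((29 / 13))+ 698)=5452 / 40497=0.13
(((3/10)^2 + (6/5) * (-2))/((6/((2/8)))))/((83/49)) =-3773/66400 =-0.06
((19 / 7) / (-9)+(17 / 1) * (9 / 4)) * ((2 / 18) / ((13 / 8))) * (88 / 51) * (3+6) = 1683088 / 41769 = 40.30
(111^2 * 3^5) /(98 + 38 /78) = 116766117 /3841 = 30399.93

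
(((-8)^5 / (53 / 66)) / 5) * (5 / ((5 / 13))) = -28114944 / 265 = -106094.13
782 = 782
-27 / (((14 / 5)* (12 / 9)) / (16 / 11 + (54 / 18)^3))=-126765 / 616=-205.79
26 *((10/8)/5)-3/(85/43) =847/170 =4.98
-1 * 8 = -8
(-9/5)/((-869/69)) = 621/4345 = 0.14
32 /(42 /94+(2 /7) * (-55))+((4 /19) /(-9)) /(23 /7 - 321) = -1000924967 /477566748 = -2.10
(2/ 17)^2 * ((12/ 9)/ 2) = 8/ 867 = 0.01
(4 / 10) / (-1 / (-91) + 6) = 182 / 2735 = 0.07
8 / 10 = 4 / 5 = 0.80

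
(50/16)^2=625/64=9.77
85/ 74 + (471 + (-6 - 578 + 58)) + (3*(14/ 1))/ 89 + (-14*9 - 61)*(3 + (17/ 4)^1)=-18561053/ 13172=-1409.13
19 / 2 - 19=-19 / 2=-9.50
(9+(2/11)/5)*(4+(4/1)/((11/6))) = 33796/605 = 55.86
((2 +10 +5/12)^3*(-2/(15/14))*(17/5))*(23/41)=-9053856413/1328400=-6815.61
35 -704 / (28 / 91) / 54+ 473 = 12572 / 27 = 465.63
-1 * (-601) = 601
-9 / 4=-2.25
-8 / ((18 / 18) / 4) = -32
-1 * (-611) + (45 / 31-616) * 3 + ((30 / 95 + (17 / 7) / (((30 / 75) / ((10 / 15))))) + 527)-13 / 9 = -26076061 / 37107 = -702.73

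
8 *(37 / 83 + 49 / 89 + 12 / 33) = 884064 / 81257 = 10.88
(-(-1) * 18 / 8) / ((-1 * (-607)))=9 / 2428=0.00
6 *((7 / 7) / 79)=6 / 79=0.08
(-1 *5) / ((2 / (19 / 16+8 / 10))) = -159 / 32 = -4.97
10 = 10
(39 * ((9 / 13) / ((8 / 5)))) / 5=27 / 8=3.38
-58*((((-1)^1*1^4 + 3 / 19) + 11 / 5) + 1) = -12992 / 95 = -136.76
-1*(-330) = 330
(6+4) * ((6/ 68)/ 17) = 15/ 289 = 0.05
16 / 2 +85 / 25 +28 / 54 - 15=-416 / 135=-3.08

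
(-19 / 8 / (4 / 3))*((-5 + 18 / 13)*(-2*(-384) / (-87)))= -21432 / 377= -56.85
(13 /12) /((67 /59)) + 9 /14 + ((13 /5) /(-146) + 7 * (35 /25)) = 23375029 /2054220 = 11.38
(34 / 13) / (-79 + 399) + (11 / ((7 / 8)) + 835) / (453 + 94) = 12405733 / 7964320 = 1.56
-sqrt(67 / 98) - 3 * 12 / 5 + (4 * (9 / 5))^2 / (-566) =-51588 / 7075 - sqrt(134) / 14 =-8.12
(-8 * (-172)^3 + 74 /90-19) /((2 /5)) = 915920231 /9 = 101768914.56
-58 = -58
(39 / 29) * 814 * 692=21968232 / 29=757525.24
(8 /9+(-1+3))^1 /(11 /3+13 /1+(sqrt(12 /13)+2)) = 0.15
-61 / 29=-2.10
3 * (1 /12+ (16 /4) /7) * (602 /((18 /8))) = 4730 /9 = 525.56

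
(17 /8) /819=17 /6552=0.00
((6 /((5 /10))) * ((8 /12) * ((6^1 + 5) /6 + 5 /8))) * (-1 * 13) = -767 /3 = -255.67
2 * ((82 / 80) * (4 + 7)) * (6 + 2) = 902 / 5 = 180.40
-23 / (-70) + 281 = 19693 / 70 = 281.33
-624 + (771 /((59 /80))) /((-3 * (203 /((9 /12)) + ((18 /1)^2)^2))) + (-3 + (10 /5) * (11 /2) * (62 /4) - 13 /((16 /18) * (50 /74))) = -89072623157 /186286600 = -478.15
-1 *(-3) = 3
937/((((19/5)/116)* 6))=271730/57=4767.19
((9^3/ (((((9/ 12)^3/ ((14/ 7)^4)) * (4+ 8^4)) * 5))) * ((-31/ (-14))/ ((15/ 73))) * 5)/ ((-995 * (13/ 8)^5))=-85425389568/ 13253535693125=-0.01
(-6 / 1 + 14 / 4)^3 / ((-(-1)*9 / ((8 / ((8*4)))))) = -125 / 288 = -0.43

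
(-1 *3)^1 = -3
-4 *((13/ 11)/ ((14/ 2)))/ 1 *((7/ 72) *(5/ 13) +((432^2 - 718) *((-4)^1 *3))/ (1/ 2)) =596598907/ 198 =3013125.79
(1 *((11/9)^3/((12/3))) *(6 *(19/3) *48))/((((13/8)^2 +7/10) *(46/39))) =420808960/1991547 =211.30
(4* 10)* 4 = 160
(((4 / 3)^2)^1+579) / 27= 5227 / 243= 21.51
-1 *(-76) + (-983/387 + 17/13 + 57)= 131.77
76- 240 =-164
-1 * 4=-4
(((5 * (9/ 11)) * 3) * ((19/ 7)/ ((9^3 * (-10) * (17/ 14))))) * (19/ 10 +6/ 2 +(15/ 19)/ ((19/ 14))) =-1799/ 87210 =-0.02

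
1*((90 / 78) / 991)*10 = 150 / 12883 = 0.01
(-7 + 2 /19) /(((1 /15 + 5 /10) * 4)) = -1965 /646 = -3.04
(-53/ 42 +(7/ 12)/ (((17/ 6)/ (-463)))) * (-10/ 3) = 344810/ 1071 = 321.95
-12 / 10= -6 / 5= -1.20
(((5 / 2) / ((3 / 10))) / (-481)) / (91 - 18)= -25 / 105339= -0.00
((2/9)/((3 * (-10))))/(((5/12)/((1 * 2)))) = -8/225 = -0.04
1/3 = 0.33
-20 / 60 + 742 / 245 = 283 / 105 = 2.70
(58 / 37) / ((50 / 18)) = 0.56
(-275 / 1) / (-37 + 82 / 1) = -55 / 9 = -6.11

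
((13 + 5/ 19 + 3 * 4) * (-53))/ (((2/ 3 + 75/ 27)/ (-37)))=8471520/ 589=14382.89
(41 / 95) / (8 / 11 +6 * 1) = 451 / 7030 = 0.06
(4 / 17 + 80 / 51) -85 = -4243 / 51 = -83.20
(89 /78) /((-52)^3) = -89 /10967424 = -0.00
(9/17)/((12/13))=39/68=0.57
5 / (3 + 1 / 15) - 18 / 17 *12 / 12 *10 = -7005 / 782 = -8.96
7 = 7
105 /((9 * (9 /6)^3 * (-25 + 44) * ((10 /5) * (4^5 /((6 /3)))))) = 35 /196992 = 0.00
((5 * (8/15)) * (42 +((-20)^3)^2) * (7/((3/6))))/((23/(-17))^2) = 2071553359456/1587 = 1305326628.52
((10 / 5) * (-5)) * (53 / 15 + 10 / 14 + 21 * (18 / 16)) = -23413 / 84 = -278.73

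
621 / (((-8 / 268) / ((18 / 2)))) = -374463 / 2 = -187231.50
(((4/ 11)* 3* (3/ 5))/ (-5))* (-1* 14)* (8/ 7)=576/ 275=2.09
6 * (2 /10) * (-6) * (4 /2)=-14.40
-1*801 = -801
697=697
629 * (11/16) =6919/16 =432.44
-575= -575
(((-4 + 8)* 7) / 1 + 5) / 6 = 11 / 2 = 5.50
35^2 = 1225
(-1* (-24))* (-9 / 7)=-216 / 7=-30.86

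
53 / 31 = 1.71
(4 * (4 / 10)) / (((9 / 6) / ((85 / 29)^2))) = 23120 / 2523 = 9.16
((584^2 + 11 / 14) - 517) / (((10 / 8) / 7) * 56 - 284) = -1242.85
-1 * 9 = -9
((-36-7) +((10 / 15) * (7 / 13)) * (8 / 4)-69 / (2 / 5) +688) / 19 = 36911 / 1482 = 24.91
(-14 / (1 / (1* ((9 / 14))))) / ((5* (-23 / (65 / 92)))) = 117 / 2116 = 0.06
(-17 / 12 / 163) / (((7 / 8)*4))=-17 / 6846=-0.00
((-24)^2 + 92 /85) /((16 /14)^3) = 4206209 /10880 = 386.60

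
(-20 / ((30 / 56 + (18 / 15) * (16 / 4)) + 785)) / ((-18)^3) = 350 / 80661663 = 0.00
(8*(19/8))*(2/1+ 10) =228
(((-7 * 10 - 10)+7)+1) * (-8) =576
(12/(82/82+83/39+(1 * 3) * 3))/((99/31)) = 0.31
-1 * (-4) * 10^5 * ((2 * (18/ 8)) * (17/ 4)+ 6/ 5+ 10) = 12130000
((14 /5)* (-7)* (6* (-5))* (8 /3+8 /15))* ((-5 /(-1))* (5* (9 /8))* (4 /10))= 21168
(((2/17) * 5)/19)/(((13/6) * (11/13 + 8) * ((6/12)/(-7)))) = -168/7429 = -0.02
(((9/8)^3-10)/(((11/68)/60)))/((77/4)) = -1119705/6776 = -165.25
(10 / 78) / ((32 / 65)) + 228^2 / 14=2495407 / 672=3713.40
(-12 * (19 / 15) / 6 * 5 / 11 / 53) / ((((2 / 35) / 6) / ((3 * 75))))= -299250 / 583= -513.29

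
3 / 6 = 1 / 2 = 0.50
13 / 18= 0.72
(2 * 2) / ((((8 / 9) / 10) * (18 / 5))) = 25 / 2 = 12.50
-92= -92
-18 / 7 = -2.57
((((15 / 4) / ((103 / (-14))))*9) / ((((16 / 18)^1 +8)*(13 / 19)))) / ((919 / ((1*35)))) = -1131165 / 39377312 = -0.03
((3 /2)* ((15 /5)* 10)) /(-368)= -45 /368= -0.12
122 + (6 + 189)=317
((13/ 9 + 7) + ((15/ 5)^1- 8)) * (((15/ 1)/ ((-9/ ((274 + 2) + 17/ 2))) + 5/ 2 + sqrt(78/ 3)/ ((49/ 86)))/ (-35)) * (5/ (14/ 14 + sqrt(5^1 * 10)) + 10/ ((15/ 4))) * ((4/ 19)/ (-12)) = -3307421/ 1583631- 219325 * sqrt(2)/ 527877 + 26660 * sqrt(13)/ 8621991 + 1005082 * sqrt(26)/ 129329865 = -2.63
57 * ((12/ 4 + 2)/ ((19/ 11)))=165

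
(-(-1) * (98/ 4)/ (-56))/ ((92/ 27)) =-189/ 1472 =-0.13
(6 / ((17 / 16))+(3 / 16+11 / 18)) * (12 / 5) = 15779 / 1020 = 15.47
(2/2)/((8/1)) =1/8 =0.12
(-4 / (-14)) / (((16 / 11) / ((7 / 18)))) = 11 / 144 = 0.08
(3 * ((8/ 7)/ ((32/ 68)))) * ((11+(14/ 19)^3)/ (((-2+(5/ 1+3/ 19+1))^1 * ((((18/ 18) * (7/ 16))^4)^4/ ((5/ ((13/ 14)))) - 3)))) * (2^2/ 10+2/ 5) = -5.33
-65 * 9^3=-47385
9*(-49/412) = -441/412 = -1.07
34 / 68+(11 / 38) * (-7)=-29 / 19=-1.53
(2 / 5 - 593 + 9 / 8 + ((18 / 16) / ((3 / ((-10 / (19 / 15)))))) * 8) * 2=-467521 / 380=-1230.32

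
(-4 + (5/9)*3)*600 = -1400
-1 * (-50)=50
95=95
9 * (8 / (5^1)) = 72 / 5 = 14.40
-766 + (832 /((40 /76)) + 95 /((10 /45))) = 12423 /10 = 1242.30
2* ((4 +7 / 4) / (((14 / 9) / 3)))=621 / 28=22.18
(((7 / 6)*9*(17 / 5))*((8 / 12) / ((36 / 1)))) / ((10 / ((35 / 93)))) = 833 / 33480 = 0.02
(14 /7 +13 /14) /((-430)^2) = 41 /2588600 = 0.00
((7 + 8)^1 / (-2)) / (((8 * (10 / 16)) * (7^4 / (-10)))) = 15 / 2401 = 0.01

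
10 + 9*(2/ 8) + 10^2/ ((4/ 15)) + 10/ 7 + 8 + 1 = 11135/ 28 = 397.68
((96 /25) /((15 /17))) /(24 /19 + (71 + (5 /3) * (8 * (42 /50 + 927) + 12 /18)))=93024 /266002775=0.00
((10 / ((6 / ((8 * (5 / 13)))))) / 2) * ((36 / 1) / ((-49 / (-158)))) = 189600 / 637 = 297.65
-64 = -64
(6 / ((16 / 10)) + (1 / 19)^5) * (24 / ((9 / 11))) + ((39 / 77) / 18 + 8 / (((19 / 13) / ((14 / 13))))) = 132610883843 / 1143957738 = 115.92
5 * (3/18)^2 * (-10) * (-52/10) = 65/9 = 7.22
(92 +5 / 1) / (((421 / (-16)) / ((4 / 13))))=-6208 / 5473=-1.13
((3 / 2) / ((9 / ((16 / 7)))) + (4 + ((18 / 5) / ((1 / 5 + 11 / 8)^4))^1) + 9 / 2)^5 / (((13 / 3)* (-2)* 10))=-39955589049782823805152400047036689657 / 45561762245412169800791793850546560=-876.95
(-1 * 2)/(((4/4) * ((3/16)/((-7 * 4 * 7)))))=6272/3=2090.67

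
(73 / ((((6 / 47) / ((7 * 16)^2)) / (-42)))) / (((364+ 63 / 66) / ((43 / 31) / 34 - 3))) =1476606661376 / 604469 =2442816.19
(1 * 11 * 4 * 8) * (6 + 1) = 2464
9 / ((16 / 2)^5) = 0.00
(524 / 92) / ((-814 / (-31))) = 4061 / 18722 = 0.22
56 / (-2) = -28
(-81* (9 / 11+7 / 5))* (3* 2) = -59292 / 55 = -1078.04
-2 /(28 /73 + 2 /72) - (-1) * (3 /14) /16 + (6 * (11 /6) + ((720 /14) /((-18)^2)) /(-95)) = 254632409 /41406624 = 6.15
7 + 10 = 17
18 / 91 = 0.20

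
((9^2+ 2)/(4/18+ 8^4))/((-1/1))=-0.02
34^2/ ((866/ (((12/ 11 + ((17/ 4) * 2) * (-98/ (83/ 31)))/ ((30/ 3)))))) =-41.39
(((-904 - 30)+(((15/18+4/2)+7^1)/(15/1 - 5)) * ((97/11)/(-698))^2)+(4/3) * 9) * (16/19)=-3261206603749/4200307485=-776.42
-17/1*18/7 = -306/7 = -43.71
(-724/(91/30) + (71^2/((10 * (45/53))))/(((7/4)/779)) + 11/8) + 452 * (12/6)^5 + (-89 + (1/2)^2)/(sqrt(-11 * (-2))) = 45620907961/163800 - 355 * sqrt(22)/88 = 278497.00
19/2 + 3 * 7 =61/2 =30.50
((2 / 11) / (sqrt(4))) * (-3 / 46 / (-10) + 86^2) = 3402163 / 5060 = 672.36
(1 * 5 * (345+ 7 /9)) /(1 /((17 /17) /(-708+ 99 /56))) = -871360 /355941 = -2.45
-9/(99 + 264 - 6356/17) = 0.83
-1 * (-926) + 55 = 981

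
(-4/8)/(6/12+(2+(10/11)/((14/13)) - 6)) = 77/409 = 0.19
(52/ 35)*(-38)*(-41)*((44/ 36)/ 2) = 445588/ 315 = 1414.57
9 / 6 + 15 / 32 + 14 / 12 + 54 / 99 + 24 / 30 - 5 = -2741 / 5280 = -0.52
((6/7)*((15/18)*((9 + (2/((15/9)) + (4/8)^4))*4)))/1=821/28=29.32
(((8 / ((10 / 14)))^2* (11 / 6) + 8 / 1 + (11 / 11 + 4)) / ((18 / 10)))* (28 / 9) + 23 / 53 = 27070877 / 64395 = 420.39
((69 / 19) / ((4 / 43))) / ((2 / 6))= 8901 / 76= 117.12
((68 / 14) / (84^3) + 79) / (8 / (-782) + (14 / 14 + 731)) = 64078125143 / 593728192512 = 0.11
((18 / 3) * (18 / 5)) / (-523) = -108 / 2615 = -0.04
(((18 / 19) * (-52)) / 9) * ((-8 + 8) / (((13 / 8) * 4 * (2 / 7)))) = 0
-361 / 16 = -22.56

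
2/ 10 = 1/ 5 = 0.20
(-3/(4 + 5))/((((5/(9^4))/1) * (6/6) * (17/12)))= -26244/85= -308.75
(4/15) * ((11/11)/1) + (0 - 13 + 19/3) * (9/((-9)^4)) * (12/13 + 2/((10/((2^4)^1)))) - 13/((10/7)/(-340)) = 439860118/142155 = 3094.23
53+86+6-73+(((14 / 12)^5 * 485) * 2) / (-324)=82547869 / 1259712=65.53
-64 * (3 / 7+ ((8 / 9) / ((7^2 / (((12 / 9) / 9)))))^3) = -46303121447360 / 1688134559643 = -27.43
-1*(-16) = 16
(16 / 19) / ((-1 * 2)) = -8 / 19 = -0.42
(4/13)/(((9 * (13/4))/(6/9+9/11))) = 784/50193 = 0.02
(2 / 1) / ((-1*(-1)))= 2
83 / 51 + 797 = 40730 / 51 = 798.63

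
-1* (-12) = 12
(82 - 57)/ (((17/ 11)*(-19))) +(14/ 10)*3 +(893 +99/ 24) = 11634119/ 12920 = 900.47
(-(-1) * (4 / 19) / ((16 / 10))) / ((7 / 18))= 45 / 133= 0.34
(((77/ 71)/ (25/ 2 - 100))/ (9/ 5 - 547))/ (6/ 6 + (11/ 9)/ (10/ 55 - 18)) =19404/ 794990195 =0.00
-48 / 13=-3.69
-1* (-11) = 11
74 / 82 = 37 / 41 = 0.90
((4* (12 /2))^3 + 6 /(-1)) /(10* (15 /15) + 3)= 13818 /13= 1062.92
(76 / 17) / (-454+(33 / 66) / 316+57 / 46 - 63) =-58144 / 6707911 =-0.01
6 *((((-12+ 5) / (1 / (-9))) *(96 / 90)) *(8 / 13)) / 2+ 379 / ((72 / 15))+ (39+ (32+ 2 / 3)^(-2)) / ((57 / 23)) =15567988459 / 71165640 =218.76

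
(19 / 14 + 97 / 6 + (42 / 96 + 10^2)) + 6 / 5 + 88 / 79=15962929 / 132720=120.28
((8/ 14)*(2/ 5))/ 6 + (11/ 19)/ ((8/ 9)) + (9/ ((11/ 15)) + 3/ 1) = 2802313/ 175560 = 15.96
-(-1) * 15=15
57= 57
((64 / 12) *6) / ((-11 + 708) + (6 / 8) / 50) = 6400 / 139403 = 0.05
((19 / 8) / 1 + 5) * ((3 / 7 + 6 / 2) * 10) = 1770 / 7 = 252.86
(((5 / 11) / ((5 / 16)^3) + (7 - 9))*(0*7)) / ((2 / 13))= 0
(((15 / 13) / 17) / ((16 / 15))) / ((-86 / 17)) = -225 / 17888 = -0.01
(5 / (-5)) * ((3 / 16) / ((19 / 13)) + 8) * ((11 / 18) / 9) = -27181 / 49248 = -0.55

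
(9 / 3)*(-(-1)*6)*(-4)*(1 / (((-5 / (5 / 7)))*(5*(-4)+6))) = -0.73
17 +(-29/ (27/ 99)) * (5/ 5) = -89.33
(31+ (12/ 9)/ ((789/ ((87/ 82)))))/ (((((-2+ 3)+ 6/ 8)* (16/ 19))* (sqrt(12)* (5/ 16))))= 38109326* sqrt(3)/ 3396645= 19.43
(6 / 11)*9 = 54 / 11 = 4.91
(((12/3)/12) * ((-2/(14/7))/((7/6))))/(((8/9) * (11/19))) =-171/308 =-0.56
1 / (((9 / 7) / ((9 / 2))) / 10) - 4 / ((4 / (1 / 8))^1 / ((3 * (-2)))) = 143 / 4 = 35.75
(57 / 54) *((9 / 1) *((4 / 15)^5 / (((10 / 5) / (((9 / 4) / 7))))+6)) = 33666841 / 590625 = 57.00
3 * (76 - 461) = -1155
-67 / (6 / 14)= -469 / 3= -156.33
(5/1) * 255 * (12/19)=15300/19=805.26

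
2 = 2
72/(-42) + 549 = 3831/7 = 547.29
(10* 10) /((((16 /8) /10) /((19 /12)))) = 2375 /3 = 791.67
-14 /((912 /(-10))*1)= 35 /228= 0.15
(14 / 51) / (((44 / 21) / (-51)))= -147 / 22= -6.68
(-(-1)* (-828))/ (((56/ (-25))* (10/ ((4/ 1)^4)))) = 9462.86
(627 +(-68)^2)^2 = 27573001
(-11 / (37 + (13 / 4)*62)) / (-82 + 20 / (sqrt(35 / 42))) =22*sqrt(30) / 744597 + 451 / 744597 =0.00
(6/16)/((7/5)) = 15/56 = 0.27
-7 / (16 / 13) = -91 / 16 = -5.69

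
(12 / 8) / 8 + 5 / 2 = 43 / 16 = 2.69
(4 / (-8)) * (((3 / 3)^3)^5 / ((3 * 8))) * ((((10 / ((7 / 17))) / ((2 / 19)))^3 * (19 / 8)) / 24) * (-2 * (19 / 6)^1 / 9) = 1520634298375 / 85349376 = 17816.58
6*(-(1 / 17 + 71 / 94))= -3903 / 799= -4.88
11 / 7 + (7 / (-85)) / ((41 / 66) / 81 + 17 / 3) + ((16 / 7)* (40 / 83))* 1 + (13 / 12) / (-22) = 2.61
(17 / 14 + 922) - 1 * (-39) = 13471 / 14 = 962.21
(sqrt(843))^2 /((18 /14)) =1967 /3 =655.67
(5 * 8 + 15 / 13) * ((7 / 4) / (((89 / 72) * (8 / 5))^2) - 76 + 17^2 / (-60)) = -1021751132 / 308919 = -3307.50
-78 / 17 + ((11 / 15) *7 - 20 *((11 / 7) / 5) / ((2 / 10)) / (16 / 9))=-122333 / 7140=-17.13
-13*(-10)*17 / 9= 2210 / 9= 245.56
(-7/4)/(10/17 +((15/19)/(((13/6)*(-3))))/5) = -29393/9472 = -3.10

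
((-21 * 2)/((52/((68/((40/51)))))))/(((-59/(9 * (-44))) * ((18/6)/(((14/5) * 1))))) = -8411634/19175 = -438.68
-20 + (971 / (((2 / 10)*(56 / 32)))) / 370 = -3238 / 259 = -12.50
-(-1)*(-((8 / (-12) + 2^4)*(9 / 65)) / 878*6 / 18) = -23 / 28535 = -0.00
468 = 468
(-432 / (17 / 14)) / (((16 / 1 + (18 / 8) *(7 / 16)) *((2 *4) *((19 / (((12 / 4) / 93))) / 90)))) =-4354560 / 10884131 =-0.40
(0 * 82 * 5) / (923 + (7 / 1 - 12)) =0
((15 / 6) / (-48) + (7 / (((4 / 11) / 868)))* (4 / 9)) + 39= 2149969 / 288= 7465.17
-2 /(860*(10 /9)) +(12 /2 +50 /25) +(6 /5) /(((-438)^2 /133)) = 549866107 /68744100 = 8.00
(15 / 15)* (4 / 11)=0.36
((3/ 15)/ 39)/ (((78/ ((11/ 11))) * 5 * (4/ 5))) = 1/ 60840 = 0.00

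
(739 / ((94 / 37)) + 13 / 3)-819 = -147707 / 282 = -523.78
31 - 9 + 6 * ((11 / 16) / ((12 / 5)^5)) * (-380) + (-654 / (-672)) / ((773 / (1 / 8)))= 2077483685 / 897619968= 2.31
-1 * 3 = -3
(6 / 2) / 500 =3 / 500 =0.01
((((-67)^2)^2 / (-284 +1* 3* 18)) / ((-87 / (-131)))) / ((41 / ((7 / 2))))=-18478577957 / 1640820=-11261.79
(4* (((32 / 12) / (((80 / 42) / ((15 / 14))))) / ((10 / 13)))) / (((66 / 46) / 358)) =107042 / 55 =1946.22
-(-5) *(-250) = -1250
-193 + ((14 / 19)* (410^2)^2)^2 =156504534490771599930327 / 361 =433530566456431024737.75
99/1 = 99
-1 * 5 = -5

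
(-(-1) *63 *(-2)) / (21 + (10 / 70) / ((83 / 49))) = -747 / 125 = -5.98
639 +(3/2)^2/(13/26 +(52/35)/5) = 39793/62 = 641.82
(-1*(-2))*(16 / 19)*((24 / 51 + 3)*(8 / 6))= 7552 / 969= 7.79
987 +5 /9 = 8888 /9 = 987.56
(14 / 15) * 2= 28 / 15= 1.87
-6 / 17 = -0.35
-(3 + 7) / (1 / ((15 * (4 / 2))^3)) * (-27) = 7290000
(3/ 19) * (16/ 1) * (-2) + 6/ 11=-942/ 209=-4.51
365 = 365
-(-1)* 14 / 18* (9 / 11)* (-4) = -2.55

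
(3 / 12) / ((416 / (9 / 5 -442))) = -2201 / 8320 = -0.26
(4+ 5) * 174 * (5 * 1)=7830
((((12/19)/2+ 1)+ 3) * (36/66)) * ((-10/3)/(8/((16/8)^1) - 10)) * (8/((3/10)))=65600/1881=34.88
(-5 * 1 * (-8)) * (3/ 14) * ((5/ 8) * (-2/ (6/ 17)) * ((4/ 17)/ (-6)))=1.19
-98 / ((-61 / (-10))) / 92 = -245 / 1403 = -0.17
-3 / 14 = -0.21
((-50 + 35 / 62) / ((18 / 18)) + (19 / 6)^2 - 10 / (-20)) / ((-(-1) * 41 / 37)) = -1606577 / 45756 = -35.11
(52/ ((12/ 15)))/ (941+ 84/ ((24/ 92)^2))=15/ 502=0.03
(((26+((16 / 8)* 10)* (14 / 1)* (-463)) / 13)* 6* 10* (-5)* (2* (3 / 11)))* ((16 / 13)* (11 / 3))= 7362688.76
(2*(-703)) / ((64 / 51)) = -1120.41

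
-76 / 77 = -0.99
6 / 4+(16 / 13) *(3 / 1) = 135 / 26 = 5.19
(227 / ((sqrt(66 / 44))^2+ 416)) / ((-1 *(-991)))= 454 / 827485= 0.00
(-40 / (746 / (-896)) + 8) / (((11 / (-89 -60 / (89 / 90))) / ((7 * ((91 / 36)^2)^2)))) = -506320961569787 / 2323258848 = -217935.66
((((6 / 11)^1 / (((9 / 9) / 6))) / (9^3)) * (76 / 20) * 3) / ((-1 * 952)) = -19 / 353430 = -0.00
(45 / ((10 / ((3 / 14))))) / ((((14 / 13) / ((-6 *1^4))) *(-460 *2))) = 1053 / 180320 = 0.01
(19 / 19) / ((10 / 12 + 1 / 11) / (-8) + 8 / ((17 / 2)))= 8976 / 7411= 1.21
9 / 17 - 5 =-76 / 17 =-4.47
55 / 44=5 / 4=1.25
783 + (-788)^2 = 621727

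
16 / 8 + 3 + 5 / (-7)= 30 / 7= 4.29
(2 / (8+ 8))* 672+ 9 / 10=849 / 10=84.90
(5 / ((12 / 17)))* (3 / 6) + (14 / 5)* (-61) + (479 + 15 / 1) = 39209 / 120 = 326.74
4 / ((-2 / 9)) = -18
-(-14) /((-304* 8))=-7 /1216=-0.01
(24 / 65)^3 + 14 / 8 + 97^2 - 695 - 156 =9402940671 / 1098500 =8559.80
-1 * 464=-464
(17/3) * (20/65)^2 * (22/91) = 5984/46137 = 0.13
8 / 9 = 0.89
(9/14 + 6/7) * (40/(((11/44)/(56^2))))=752640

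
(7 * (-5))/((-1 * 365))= 7/73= 0.10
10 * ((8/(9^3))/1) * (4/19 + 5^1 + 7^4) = 264.06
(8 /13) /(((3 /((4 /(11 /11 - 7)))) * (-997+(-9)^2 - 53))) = 16 /113373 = 0.00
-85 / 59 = -1.44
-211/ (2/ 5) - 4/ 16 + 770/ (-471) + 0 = -997361/ 1884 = -529.38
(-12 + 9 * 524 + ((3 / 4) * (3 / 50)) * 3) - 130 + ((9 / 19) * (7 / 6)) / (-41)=712648133 / 155800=4574.12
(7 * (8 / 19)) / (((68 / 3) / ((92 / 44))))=966 / 3553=0.27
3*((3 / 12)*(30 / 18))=5 / 4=1.25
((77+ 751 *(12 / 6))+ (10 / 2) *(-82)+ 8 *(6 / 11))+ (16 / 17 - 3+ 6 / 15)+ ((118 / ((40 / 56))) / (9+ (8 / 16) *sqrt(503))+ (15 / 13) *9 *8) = 1652 *sqrt(503) / 895+ 2657796872 / 2175745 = 1262.95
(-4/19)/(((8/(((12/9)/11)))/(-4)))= 8/627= 0.01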